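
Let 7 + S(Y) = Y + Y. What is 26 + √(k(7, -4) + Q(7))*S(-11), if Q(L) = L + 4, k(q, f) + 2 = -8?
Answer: -3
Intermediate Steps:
k(q, f) = -10 (k(q, f) = -2 - 8 = -10)
S(Y) = -7 + 2*Y (S(Y) = -7 + (Y + Y) = -7 + 2*Y)
Q(L) = 4 + L
26 + √(k(7, -4) + Q(7))*S(-11) = 26 + √(-10 + (4 + 7))*(-7 + 2*(-11)) = 26 + √(-10 + 11)*(-7 - 22) = 26 + √1*(-29) = 26 + 1*(-29) = 26 - 29 = -3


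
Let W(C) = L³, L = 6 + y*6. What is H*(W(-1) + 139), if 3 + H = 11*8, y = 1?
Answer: 158695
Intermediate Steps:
L = 12 (L = 6 + 1*6 = 6 + 6 = 12)
H = 85 (H = -3 + 11*8 = -3 + 88 = 85)
W(C) = 1728 (W(C) = 12³ = 1728)
H*(W(-1) + 139) = 85*(1728 + 139) = 85*1867 = 158695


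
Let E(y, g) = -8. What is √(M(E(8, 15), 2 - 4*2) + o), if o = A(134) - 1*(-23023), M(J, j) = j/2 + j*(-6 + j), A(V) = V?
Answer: 7*√474 ≈ 152.40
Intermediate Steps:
M(J, j) = j/2 + j*(-6 + j)
o = 23157 (o = 134 - 1*(-23023) = 134 + 23023 = 23157)
√(M(E(8, 15), 2 - 4*2) + o) = √((2 - 4*2)*(-11 + 2*(2 - 4*2))/2 + 23157) = √((2 - 8)*(-11 + 2*(2 - 8))/2 + 23157) = √((½)*(-6)*(-11 + 2*(-6)) + 23157) = √((½)*(-6)*(-11 - 12) + 23157) = √((½)*(-6)*(-23) + 23157) = √(69 + 23157) = √23226 = 7*√474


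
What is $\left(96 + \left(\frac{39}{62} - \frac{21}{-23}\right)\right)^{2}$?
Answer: $\frac{19347419025}{2033476} \approx 9514.5$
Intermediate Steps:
$\left(96 + \left(\frac{39}{62} - \frac{21}{-23}\right)\right)^{2} = \left(96 + \left(39 \cdot \frac{1}{62} - - \frac{21}{23}\right)\right)^{2} = \left(96 + \left(\frac{39}{62} + \frac{21}{23}\right)\right)^{2} = \left(96 + \frac{2199}{1426}\right)^{2} = \left(\frac{139095}{1426}\right)^{2} = \frac{19347419025}{2033476}$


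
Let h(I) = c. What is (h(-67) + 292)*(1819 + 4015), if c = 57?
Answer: 2036066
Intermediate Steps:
h(I) = 57
(h(-67) + 292)*(1819 + 4015) = (57 + 292)*(1819 + 4015) = 349*5834 = 2036066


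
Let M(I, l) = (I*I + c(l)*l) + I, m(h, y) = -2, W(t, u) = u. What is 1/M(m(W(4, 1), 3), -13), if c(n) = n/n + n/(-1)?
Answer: -1/180 ≈ -0.0055556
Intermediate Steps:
c(n) = 1 - n (c(n) = 1 + n*(-1) = 1 - n)
M(I, l) = I + I² + l*(1 - l) (M(I, l) = (I*I + (1 - l)*l) + I = (I² + l*(1 - l)) + I = I + I² + l*(1 - l))
1/M(m(W(4, 1), 3), -13) = 1/(-2 + (-2)² - 1*(-13)*(-1 - 13)) = 1/(-2 + 4 - 1*(-13)*(-14)) = 1/(-2 + 4 - 182) = 1/(-180) = -1/180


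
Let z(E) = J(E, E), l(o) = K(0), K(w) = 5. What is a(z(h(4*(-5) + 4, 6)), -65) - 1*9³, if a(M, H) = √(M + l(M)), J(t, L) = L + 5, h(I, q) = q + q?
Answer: -729 + √22 ≈ -724.31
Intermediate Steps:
l(o) = 5
h(I, q) = 2*q
J(t, L) = 5 + L
z(E) = 5 + E
a(M, H) = √(5 + M) (a(M, H) = √(M + 5) = √(5 + M))
a(z(h(4*(-5) + 4, 6)), -65) - 1*9³ = √(5 + (5 + 2*6)) - 1*9³ = √(5 + (5 + 12)) - 1*729 = √(5 + 17) - 729 = √22 - 729 = -729 + √22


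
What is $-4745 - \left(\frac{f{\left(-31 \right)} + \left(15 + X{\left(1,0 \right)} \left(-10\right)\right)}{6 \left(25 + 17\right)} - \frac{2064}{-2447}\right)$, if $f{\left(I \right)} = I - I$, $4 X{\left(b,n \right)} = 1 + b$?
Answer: $- \frac{1463260189}{308322} \approx -4745.9$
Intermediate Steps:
$X{\left(b,n \right)} = \frac{1}{4} + \frac{b}{4}$ ($X{\left(b,n \right)} = \frac{1 + b}{4} = \frac{1}{4} + \frac{b}{4}$)
$f{\left(I \right)} = 0$
$-4745 - \left(\frac{f{\left(-31 \right)} + \left(15 + X{\left(1,0 \right)} \left(-10\right)\right)}{6 \left(25 + 17\right)} - \frac{2064}{-2447}\right) = -4745 - \left(\frac{0 + \left(15 + \left(\frac{1}{4} + \frac{1}{4} \cdot 1\right) \left(-10\right)\right)}{6 \left(25 + 17\right)} - \frac{2064}{-2447}\right) = -4745 - \left(\frac{0 + \left(15 + \left(\frac{1}{4} + \frac{1}{4}\right) \left(-10\right)\right)}{6 \cdot 42} - - \frac{2064}{2447}\right) = -4745 - \left(\frac{0 + \left(15 + \frac{1}{2} \left(-10\right)\right)}{252} + \frac{2064}{2447}\right) = -4745 - \left(\left(0 + \left(15 - 5\right)\right) \frac{1}{252} + \frac{2064}{2447}\right) = -4745 - \left(\left(0 + 10\right) \frac{1}{252} + \frac{2064}{2447}\right) = -4745 - \left(10 \cdot \frac{1}{252} + \frac{2064}{2447}\right) = -4745 - \left(\frac{5}{126} + \frac{2064}{2447}\right) = -4745 - \frac{272299}{308322} = - \frac{1463260189}{308322}$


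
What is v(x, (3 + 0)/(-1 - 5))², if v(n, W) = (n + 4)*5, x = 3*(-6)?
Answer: 4900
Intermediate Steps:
x = -18
v(n, W) = 20 + 5*n (v(n, W) = (4 + n)*5 = 20 + 5*n)
v(x, (3 + 0)/(-1 - 5))² = (20 + 5*(-18))² = (20 - 90)² = (-70)² = 4900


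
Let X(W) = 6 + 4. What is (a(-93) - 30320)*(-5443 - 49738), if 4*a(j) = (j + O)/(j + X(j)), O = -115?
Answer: 138863427948/83 ≈ 1.6731e+9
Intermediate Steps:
X(W) = 10
a(j) = (-115 + j)/(4*(10 + j)) (a(j) = ((j - 115)/(j + 10))/4 = ((-115 + j)/(10 + j))/4 = (-115 + j)/(4*(10 + j)))
(a(-93) - 30320)*(-5443 - 49738) = ((-115 - 93)/(4*(10 - 93)) - 30320)*(-5443 - 49738) = ((¼)*(-208)/(-83) - 30320)*(-55181) = ((¼)*(-1/83)*(-208) - 30320)*(-55181) = (52/83 - 30320)*(-55181) = -2516508/83*(-55181) = 138863427948/83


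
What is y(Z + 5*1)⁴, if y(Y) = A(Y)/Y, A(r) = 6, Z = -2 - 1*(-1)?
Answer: 81/16 ≈ 5.0625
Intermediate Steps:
Z = -1 (Z = -2 + 1 = -1)
y(Y) = 6/Y
y(Z + 5*1)⁴ = (6/(-1 + 5*1))⁴ = (6/(-1 + 5))⁴ = (6/4)⁴ = (6*(¼))⁴ = (3/2)⁴ = 81/16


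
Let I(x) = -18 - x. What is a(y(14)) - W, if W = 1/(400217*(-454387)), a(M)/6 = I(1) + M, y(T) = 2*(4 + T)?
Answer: 18549047001859/181853401979 ≈ 102.00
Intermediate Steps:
y(T) = 8 + 2*T
a(M) = -114 + 6*M (a(M) = 6*((-18 - 1*1) + M) = 6*((-18 - 1) + M) = 6*(-19 + M) = -114 + 6*M)
W = -1/181853401979 (W = (1/400217)*(-1/454387) = -1/181853401979 ≈ -5.4989e-12)
a(y(14)) - W = (-114 + 6*(8 + 2*14)) - 1*(-1/181853401979) = (-114 + 6*(8 + 28)) + 1/181853401979 = (-114 + 6*36) + 1/181853401979 = (-114 + 216) + 1/181853401979 = 102 + 1/181853401979 = 18549047001859/181853401979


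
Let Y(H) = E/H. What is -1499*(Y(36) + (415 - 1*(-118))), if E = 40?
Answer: -7205693/9 ≈ -8.0063e+5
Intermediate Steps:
Y(H) = 40/H
-1499*(Y(36) + (415 - 1*(-118))) = -1499*(40/36 + (415 - 1*(-118))) = -1499*(40*(1/36) + (415 + 118)) = -1499*(10/9 + 533) = -1499*4807/9 = -7205693/9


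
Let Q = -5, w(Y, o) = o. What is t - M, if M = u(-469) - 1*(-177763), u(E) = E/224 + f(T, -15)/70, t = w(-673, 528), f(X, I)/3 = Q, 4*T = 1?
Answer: -39700123/224 ≈ -1.7723e+5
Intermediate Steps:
T = ¼ (T = (¼)*1 = ¼ ≈ 0.25000)
f(X, I) = -15 (f(X, I) = 3*(-5) = -15)
t = 528
u(E) = -3/14 + E/224 (u(E) = E/224 - 15/70 = E*(1/224) - 15*1/70 = E/224 - 3/14 = -3/14 + E/224)
M = 39818395/224 (M = (-3/14 + (1/224)*(-469)) - 1*(-177763) = (-3/14 - 67/32) + 177763 = -517/224 + 177763 = 39818395/224 ≈ 1.7776e+5)
t - M = 528 - 1*39818395/224 = 528 - 39818395/224 = -39700123/224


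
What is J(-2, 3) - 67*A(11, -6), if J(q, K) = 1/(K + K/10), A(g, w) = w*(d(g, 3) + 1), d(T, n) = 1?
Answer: 26542/33 ≈ 804.30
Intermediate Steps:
A(g, w) = 2*w (A(g, w) = w*(1 + 1) = w*2 = 2*w)
J(q, K) = 10/(11*K) (J(q, K) = 1/(K + K*(⅒)) = 1/(K + K/10) = 1/(11*K/10) = 10/(11*K))
J(-2, 3) - 67*A(11, -6) = (10/11)/3 - 134*(-6) = (10/11)*(⅓) - 67*(-12) = 10/33 + 804 = 26542/33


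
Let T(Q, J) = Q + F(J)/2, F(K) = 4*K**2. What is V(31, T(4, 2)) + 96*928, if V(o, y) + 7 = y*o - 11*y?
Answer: 89321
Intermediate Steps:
T(Q, J) = Q + 2*J**2 (T(Q, J) = Q + (4*J**2)/2 = Q + (4*J**2)*(1/2) = Q + 2*J**2)
V(o, y) = -7 - 11*y + o*y (V(o, y) = -7 + (y*o - 11*y) = -7 + (o*y - 11*y) = -7 + (-11*y + o*y) = -7 - 11*y + o*y)
V(31, T(4, 2)) + 96*928 = (-7 - 11*(4 + 2*2**2) + 31*(4 + 2*2**2)) + 96*928 = (-7 - 11*(4 + 2*4) + 31*(4 + 2*4)) + 89088 = (-7 - 11*(4 + 8) + 31*(4 + 8)) + 89088 = (-7 - 11*12 + 31*12) + 89088 = (-7 - 132 + 372) + 89088 = 233 + 89088 = 89321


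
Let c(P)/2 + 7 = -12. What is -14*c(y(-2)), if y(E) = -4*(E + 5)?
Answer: 532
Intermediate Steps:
y(E) = -20 - 4*E (y(E) = -4*(5 + E) = -20 - 4*E)
c(P) = -38 (c(P) = -14 + 2*(-12) = -14 - 24 = -38)
-14*c(y(-2)) = -14*(-38) = 532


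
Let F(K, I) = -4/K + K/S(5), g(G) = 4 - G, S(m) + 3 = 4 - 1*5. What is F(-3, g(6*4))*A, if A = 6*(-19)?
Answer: -475/2 ≈ -237.50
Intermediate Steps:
S(m) = -4 (S(m) = -3 + (4 - 1*5) = -3 + (4 - 5) = -3 - 1 = -4)
F(K, I) = -4/K - K/4 (F(K, I) = -4/K + K/(-4) = -4/K + K*(-1/4) = -4/K - K/4)
A = -114
F(-3, g(6*4))*A = (-4/(-3) - 1/4*(-3))*(-114) = (-4*(-1/3) + 3/4)*(-114) = (4/3 + 3/4)*(-114) = (25/12)*(-114) = -475/2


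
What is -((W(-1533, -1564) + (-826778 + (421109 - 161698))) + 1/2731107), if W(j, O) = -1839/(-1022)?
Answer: 1583624842438123/2791191354 ≈ 5.6737e+5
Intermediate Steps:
W(j, O) = 1839/1022 (W(j, O) = -1839*(-1/1022) = 1839/1022)
-((W(-1533, -1564) + (-826778 + (421109 - 161698))) + 1/2731107) = -((1839/1022 + (-826778 + (421109 - 161698))) + 1/2731107) = -((1839/1022 + (-826778 + 259411)) + 1/2731107) = -((1839/1022 - 567367) + 1/2731107) = -(-579847235/1022 + 1/2731107) = -1*(-1583624842438123/2791191354) = 1583624842438123/2791191354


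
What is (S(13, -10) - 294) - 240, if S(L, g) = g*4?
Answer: -574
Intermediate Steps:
S(L, g) = 4*g
(S(13, -10) - 294) - 240 = (4*(-10) - 294) - 240 = (-40 - 294) - 240 = -334 - 240 = -574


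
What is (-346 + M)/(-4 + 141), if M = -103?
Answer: -449/137 ≈ -3.2774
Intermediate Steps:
(-346 + M)/(-4 + 141) = (-346 - 103)/(-4 + 141) = -449/137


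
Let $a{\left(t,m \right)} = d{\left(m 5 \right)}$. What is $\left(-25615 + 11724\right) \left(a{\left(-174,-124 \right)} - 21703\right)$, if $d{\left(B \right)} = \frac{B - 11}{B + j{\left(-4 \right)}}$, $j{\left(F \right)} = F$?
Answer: $\frac{188112491531}{624} \approx 3.0146 \cdot 10^{8}$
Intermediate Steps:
$d{\left(B \right)} = \frac{-11 + B}{-4 + B}$ ($d{\left(B \right)} = \frac{B - 11}{B - 4} = \frac{-11 + B}{-4 + B}$)
$a{\left(t,m \right)} = \frac{-11 + 5 m}{-4 + 5 m}$ ($a{\left(t,m \right)} = \frac{-11 + m 5}{-4 + m 5} = \frac{-11 + 5 m}{-4 + 5 m}$)
$\left(-25615 + 11724\right) \left(a{\left(-174,-124 \right)} - 21703\right) = \left(-25615 + 11724\right) \left(\frac{-11 + 5 \left(-124\right)}{-4 + 5 \left(-124\right)} - 21703\right) = - 13891 \left(\frac{-11 - 620}{-4 - 620} - 21703\right) = - 13891 \left(\frac{1}{-624} \left(-631\right) - 21703\right) = - 13891 \left(\left(- \frac{1}{624}\right) \left(-631\right) - 21703\right) = - 13891 \left(\frac{631}{624} - 21703\right) = \left(-13891\right) \left(- \frac{13542041}{624}\right) = \frac{188112491531}{624}$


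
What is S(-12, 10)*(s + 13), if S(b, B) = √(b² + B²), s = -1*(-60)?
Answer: 146*√61 ≈ 1140.3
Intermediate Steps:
s = 60
S(b, B) = √(B² + b²)
S(-12, 10)*(s + 13) = √(10² + (-12)²)*(60 + 13) = √(100 + 144)*73 = √244*73 = (2*√61)*73 = 146*√61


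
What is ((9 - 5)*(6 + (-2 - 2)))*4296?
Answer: 34368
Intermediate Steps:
((9 - 5)*(6 + (-2 - 2)))*4296 = (4*(6 - 4))*4296 = (4*2)*4296 = 8*4296 = 34368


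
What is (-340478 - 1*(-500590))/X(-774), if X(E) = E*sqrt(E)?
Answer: 40028*I*sqrt(86)/49923 ≈ 7.4355*I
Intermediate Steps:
X(E) = E**(3/2)
(-340478 - 1*(-500590))/X(-774) = (-340478 - 1*(-500590))/((-774)**(3/2)) = (-340478 + 500590)/((-2322*I*sqrt(86))) = 160112*(I*sqrt(86)/199692) = 40028*I*sqrt(86)/49923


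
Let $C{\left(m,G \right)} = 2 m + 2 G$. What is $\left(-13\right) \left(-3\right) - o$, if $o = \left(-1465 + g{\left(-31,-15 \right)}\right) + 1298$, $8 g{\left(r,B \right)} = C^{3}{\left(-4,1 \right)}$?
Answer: $233$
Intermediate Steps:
$C{\left(m,G \right)} = 2 G + 2 m$
$g{\left(r,B \right)} = -27$ ($g{\left(r,B \right)} = \frac{\left(2 \cdot 1 + 2 \left(-4\right)\right)^{3}}{8} = \frac{\left(2 - 8\right)^{3}}{8} = \frac{\left(-6\right)^{3}}{8} = \frac{1}{8} \left(-216\right) = -27$)
$o = -194$ ($o = \left(-1465 - 27\right) + 1298 = -1492 + 1298 = -194$)
$\left(-13\right) \left(-3\right) - o = \left(-13\right) \left(-3\right) - -194 = 39 + 194 = 233$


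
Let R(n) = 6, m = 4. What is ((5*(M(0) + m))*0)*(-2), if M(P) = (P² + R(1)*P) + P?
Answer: 0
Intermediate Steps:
M(P) = P² + 7*P (M(P) = (P² + 6*P) + P = P² + 7*P)
((5*(M(0) + m))*0)*(-2) = ((5*(0*(7 + 0) + 4))*0)*(-2) = ((5*(0*7 + 4))*0)*(-2) = ((5*(0 + 4))*0)*(-2) = ((5*4)*0)*(-2) = (20*0)*(-2) = 0*(-2) = 0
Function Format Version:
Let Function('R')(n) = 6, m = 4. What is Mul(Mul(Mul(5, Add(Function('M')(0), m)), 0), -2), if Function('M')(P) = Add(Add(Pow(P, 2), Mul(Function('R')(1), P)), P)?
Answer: 0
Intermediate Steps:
Function('M')(P) = Add(Pow(P, 2), Mul(7, P)) (Function('M')(P) = Add(Add(Pow(P, 2), Mul(6, P)), P) = Add(Pow(P, 2), Mul(7, P)))
Mul(Mul(Mul(5, Add(Function('M')(0), m)), 0), -2) = Mul(Mul(Mul(5, Add(Mul(0, Add(7, 0)), 4)), 0), -2) = Mul(Mul(Mul(5, Add(Mul(0, 7), 4)), 0), -2) = Mul(Mul(Mul(5, Add(0, 4)), 0), -2) = Mul(Mul(Mul(5, 4), 0), -2) = Mul(Mul(20, 0), -2) = Mul(0, -2) = 0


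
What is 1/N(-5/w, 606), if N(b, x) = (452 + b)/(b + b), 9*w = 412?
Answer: -90/186179 ≈ -0.00048341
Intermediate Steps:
w = 412/9 (w = (1/9)*412 = 412/9 ≈ 45.778)
N(b, x) = (452 + b)/(2*b) (N(b, x) = (452 + b)/((2*b)) = (452 + b)*(1/(2*b)) = (452 + b)/(2*b))
1/N(-5/w, 606) = 1/((452 - 5/412/9)/(2*((-5/412/9)))) = 1/((452 - 5*9/412)/(2*((-5*9/412)))) = 1/((452 - 45/412)/(2*(-45/412))) = 1/((1/2)*(-412/45)*(186179/412)) = 1/(-186179/90) = -90/186179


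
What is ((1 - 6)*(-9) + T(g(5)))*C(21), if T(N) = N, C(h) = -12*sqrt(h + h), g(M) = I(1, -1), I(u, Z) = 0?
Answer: -540*sqrt(42) ≈ -3499.6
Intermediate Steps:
g(M) = 0
C(h) = -12*sqrt(2)*sqrt(h)
((1 - 6)*(-9) + T(g(5)))*C(21) = ((1 - 6)*(-9) + 0)*(-12*sqrt(2)*sqrt(21)) = (-5*(-9) + 0)*(-12*sqrt(42)) = (45 + 0)*(-12*sqrt(42)) = 45*(-12*sqrt(42)) = -540*sqrt(42)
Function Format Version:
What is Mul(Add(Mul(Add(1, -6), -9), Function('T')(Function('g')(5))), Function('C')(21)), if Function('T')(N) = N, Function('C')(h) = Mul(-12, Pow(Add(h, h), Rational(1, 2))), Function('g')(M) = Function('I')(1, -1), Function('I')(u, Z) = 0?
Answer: Mul(-540, Pow(42, Rational(1, 2))) ≈ -3499.6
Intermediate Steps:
Function('g')(M) = 0
Function('C')(h) = Mul(-12, Pow(2, Rational(1, 2)), Pow(h, Rational(1, 2))) (Function('C')(h) = Mul(-12, Pow(Mul(2, h), Rational(1, 2))) = Mul(-12, Mul(Pow(2, Rational(1, 2)), Pow(h, Rational(1, 2)))) = Mul(-12, Pow(2, Rational(1, 2)), Pow(h, Rational(1, 2))))
Mul(Add(Mul(Add(1, -6), -9), Function('T')(Function('g')(5))), Function('C')(21)) = Mul(Add(Mul(Add(1, -6), -9), 0), Mul(-12, Pow(2, Rational(1, 2)), Pow(21, Rational(1, 2)))) = Mul(Add(Mul(-5, -9), 0), Mul(-12, Pow(42, Rational(1, 2)))) = Mul(Add(45, 0), Mul(-12, Pow(42, Rational(1, 2)))) = Mul(45, Mul(-12, Pow(42, Rational(1, 2)))) = Mul(-540, Pow(42, Rational(1, 2)))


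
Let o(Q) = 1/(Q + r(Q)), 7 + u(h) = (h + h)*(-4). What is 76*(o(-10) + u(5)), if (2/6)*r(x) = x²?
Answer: -517902/145 ≈ -3571.7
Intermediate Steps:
u(h) = -7 - 8*h (u(h) = -7 + (h + h)*(-4) = -7 + (2*h)*(-4) = -7 - 8*h)
r(x) = 3*x²
o(Q) = 1/(Q + 3*Q²)
76*(o(-10) + u(5)) = 76*(1/((-10)*(1 + 3*(-10))) + (-7 - 8*5)) = 76*(-1/(10*(1 - 30)) + (-7 - 40)) = 76*(-⅒/(-29) - 47) = 76*(-⅒*(-1/29) - 47) = 76*(1/290 - 47) = 76*(-13629/290) = -517902/145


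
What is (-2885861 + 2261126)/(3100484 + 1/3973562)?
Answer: -2482423256070/12319965404009 ≈ -0.20150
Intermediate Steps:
(-2885861 + 2261126)/(3100484 + 1/3973562) = -624735/(3100484 + 1/3973562) = -624735/12319965404009/3973562 = -624735*3973562/12319965404009 = -2482423256070/12319965404009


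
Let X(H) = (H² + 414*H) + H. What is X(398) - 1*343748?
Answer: -20174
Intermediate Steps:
X(H) = H² + 415*H
X(398) - 1*343748 = 398*(415 + 398) - 1*343748 = 398*813 - 343748 = 323574 - 343748 = -20174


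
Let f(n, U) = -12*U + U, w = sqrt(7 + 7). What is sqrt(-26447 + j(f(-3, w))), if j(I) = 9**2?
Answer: I*sqrt(26366) ≈ 162.38*I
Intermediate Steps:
w = sqrt(14) ≈ 3.7417
f(n, U) = -11*U
j(I) = 81
sqrt(-26447 + j(f(-3, w))) = sqrt(-26447 + 81) = sqrt(-26366) = I*sqrt(26366)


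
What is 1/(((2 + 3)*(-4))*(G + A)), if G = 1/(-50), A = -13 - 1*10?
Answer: 5/2302 ≈ 0.0021720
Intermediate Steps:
A = -23 (A = -13 - 10 = -23)
G = -1/50 ≈ -0.020000
1/(((2 + 3)*(-4))*(G + A)) = 1/(((2 + 3)*(-4))*(-1/50 - 23)) = 1/((5*(-4))*(-1151/50)) = 1/(-20*(-1151/50)) = 1/(2302/5) = 5/2302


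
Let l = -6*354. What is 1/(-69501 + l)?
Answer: -1/71625 ≈ -1.3962e-5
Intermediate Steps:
l = -2124
1/(-69501 + l) = 1/(-69501 - 2124) = 1/(-71625) = -1/71625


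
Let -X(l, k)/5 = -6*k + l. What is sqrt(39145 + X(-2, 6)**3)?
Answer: sqrt(6898145) ≈ 2626.4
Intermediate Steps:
X(l, k) = -5*l + 30*k (X(l, k) = -5*(-6*k + l) = -5*(l - 6*k) = -5*l + 30*k)
sqrt(39145 + X(-2, 6)**3) = sqrt(39145 + (-5*(-2) + 30*6)**3) = sqrt(39145 + (10 + 180)**3) = sqrt(39145 + 190**3) = sqrt(39145 + 6859000) = sqrt(6898145)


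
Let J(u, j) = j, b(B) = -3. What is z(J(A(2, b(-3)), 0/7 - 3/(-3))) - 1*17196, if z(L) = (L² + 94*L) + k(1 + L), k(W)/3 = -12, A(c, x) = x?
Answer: -17137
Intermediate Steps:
k(W) = -36 (k(W) = 3*(-12) = -36)
z(L) = -36 + L² + 94*L (z(L) = (L² + 94*L) - 36 = -36 + L² + 94*L)
z(J(A(2, b(-3)), 0/7 - 3/(-3))) - 1*17196 = (-36 + (0/7 - 3/(-3))² + 94*(0/7 - 3/(-3))) - 1*17196 = (-36 + (0*(⅐) - 3*(-⅓))² + 94*(0*(⅐) - 3*(-⅓))) - 17196 = (-36 + (0 + 1)² + 94*(0 + 1)) - 17196 = (-36 + 1² + 94*1) - 17196 = (-36 + 1 + 94) - 17196 = 59 - 17196 = -17137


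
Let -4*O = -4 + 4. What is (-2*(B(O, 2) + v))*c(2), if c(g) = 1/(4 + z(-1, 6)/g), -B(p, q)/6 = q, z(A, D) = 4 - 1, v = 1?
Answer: 4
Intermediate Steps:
z(A, D) = 3
O = 0 (O = -(-4 + 4)/4 = -¼*0 = 0)
B(p, q) = -6*q
c(g) = 1/(4 + 3/g)
(-2*(B(O, 2) + v))*c(2) = (-2*(-6*2 + 1))*(2/(3 + 4*2)) = (-2*(-12 + 1))*(2/(3 + 8)) = (-2*(-11))*(2/11) = 22*(2*(1/11)) = 22*(2/11) = 4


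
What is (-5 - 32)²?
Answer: 1369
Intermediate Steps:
(-5 - 32)² = (-37)² = 1369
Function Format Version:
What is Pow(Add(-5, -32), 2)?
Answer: 1369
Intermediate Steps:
Pow(Add(-5, -32), 2) = Pow(-37, 2) = 1369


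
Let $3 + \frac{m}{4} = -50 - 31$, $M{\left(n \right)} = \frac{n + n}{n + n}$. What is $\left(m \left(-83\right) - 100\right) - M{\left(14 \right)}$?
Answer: $27787$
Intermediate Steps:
$M{\left(n \right)} = 1$ ($M{\left(n \right)} = \frac{2 n}{2 n} = 2 n \frac{1}{2 n} = 1$)
$m = -336$ ($m = -12 + 4 \left(-50 - 31\right) = -12 + 4 \left(-81\right) = -12 - 324 = -336$)
$\left(m \left(-83\right) - 100\right) - M{\left(14 \right)} = \left(\left(-336\right) \left(-83\right) - 100\right) - 1 = \left(27888 - 100\right) - 1 = 27788 - 1 = 27787$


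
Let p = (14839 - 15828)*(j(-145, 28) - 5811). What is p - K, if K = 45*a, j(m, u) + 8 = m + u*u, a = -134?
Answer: 5129050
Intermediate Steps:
j(m, u) = -8 + m + u² (j(m, u) = -8 + (m + u*u) = -8 + (m + u²) = -8 + m + u²)
K = -6030 (K = 45*(-134) = -6030)
p = 5123020 (p = (14839 - 15828)*((-8 - 145 + 28²) - 5811) = -989*((-8 - 145 + 784) - 5811) = -989*(631 - 5811) = -989*(-5180) = 5123020)
p - K = 5123020 - 1*(-6030) = 5123020 + 6030 = 5129050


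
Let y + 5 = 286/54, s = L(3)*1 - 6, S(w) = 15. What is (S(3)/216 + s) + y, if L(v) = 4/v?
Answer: -929/216 ≈ -4.3009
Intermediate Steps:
s = -14/3 (s = (4/3)*1 - 6 = 4/3 - 6 = -14/3 ≈ -4.6667)
y = 8/27 (y = -5 + 286/54 = -5 + 286*(1/54) = -5 + 143/27 = 8/27 ≈ 0.29630)
(S(3)/216 + s) + y = (15/216 - 14/3) + 8/27 = (15*(1/216) - 14/3) + 8/27 = (5/72 - 14/3) + 8/27 = -331/72 + 8/27 = -929/216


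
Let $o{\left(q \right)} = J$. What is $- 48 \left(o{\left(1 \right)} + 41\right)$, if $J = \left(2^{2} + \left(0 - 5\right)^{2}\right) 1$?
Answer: $-3360$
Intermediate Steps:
$J = 29$ ($J = \left(4 + \left(-5\right)^{2}\right) 1 = \left(4 + 25\right) 1 = 29 \cdot 1 = 29$)
$o{\left(q \right)} = 29$
$- 48 \left(o{\left(1 \right)} + 41\right) = - 48 \left(29 + 41\right) = \left(-48\right) 70 = -3360$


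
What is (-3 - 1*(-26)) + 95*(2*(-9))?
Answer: -1687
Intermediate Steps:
(-3 - 1*(-26)) + 95*(2*(-9)) = (-3 + 26) + 95*(-18) = 23 - 1710 = -1687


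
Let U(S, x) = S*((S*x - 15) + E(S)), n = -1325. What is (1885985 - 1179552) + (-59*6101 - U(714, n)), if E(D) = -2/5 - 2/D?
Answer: 3379185858/5 ≈ 6.7584e+8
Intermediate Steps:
E(D) = -2/5 - 2/D (E(D) = -2*1/5 - 2/D = -2/5 - 2/D)
U(S, x) = S*(-77/5 - 2/S + S*x) (U(S, x) = S*((S*x - 15) + (-2/5 - 2/S)) = S*((-15 + S*x) + (-2/5 - 2/S)) = S*(-77/5 - 2/S + S*x))
(1885985 - 1179552) + (-59*6101 - U(714, n)) = (1885985 - 1179552) + (-59*6101 - (-2 - 77/5*714 - 1325*714**2)) = 706433 + (-359959 - (-2 - 54978/5 - 1325*509796)) = 706433 + (-359959 - (-2 - 54978/5 - 675479700)) = 706433 + (-359959 - 1*(-3377453488/5)) = 706433 + (-359959 + 3377453488/5) = 706433 + 3375653693/5 = 3379185858/5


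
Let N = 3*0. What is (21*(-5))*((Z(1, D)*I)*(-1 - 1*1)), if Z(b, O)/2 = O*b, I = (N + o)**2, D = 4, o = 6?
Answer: 60480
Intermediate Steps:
N = 0
I = 36 (I = (0 + 6)**2 = 6**2 = 36)
Z(b, O) = 2*O*b (Z(b, O) = 2*(O*b) = 2*O*b)
(21*(-5))*((Z(1, D)*I)*(-1 - 1*1)) = (21*(-5))*(((2*4*1)*36)*(-1 - 1*1)) = -105*8*36*(-1 - 1) = -30240*(-2) = -105*(-576) = 60480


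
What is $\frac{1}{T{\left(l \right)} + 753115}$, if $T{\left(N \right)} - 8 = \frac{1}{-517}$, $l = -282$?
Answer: $\frac{517}{389364590} \approx 1.3278 \cdot 10^{-6}$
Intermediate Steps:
$T{\left(N \right)} = \frac{4135}{517}$ ($T{\left(N \right)} = 8 + \frac{1}{-517} = 8 - \frac{1}{517} = \frac{4135}{517}$)
$\frac{1}{T{\left(l \right)} + 753115} = \frac{1}{\frac{4135}{517} + 753115} = \frac{1}{\frac{389364590}{517}} = \frac{517}{389364590}$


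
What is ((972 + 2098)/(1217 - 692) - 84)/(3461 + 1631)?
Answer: -4103/267330 ≈ -0.015348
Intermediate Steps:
((972 + 2098)/(1217 - 692) - 84)/(3461 + 1631) = (3070/525 - 84)/5092 = (3070*(1/525) - 84)*(1/5092) = (614/105 - 84)*(1/5092) = -8206/105*1/5092 = -4103/267330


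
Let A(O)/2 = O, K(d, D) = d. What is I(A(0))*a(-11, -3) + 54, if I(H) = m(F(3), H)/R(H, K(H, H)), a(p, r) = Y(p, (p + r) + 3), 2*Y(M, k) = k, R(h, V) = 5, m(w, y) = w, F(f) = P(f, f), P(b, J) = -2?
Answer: 281/5 ≈ 56.200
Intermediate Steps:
F(f) = -2
Y(M, k) = k/2
a(p, r) = 3/2 + p/2 + r/2 (a(p, r) = ((p + r) + 3)/2 = (3 + p + r)/2 = 3/2 + p/2 + r/2)
A(O) = 2*O
I(H) = -⅖ (I(H) = -2/5 = -2*⅕ = -⅖)
I(A(0))*a(-11, -3) + 54 = -2*(3/2 + (½)*(-11) + (½)*(-3))/5 + 54 = -2*(3/2 - 11/2 - 3/2)/5 + 54 = -⅖*(-11/2) + 54 = 11/5 + 54 = 281/5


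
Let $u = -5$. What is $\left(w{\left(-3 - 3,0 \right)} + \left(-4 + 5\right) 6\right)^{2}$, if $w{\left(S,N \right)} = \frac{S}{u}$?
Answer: $\frac{1296}{25} \approx 51.84$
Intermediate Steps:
$w{\left(S,N \right)} = - \frac{S}{5}$ ($w{\left(S,N \right)} = \frac{S}{-5} = S \left(- \frac{1}{5}\right) = - \frac{S}{5}$)
$\left(w{\left(-3 - 3,0 \right)} + \left(-4 + 5\right) 6\right)^{2} = \left(- \frac{-3 - 3}{5} + \left(-4 + 5\right) 6\right)^{2} = \left(\left(- \frac{1}{5}\right) \left(-6\right) + 1 \cdot 6\right)^{2} = \left(\frac{6}{5} + 6\right)^{2} = \left(\frac{36}{5}\right)^{2} = \frac{1296}{25}$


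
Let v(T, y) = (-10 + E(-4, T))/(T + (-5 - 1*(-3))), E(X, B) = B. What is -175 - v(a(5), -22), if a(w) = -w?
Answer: -1240/7 ≈ -177.14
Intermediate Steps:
v(T, y) = (-10 + T)/(-2 + T) (v(T, y) = (-10 + T)/(T + (-5 - 1*(-3))) = (-10 + T)/(T + (-5 + 3)) = (-10 + T)/(T - 2) = (-10 + T)/(-2 + T))
-175 - v(a(5), -22) = -175 - (-10 - 1*5)/(-2 - 1*5) = -175 - (-10 - 5)/(-2 - 5) = -175 - (-15)/(-7) = -175 - (-1)*(-15)/7 = -175 - 1*15/7 = -175 - 15/7 = -1240/7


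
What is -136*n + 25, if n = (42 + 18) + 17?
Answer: -10447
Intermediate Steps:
n = 77 (n = 60 + 17 = 77)
-136*n + 25 = -136*77 + 25 = -10472 + 25 = -10447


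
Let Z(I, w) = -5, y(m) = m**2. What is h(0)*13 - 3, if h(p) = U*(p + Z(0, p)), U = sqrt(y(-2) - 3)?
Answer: -68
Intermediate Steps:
U = 1 (U = sqrt((-2)**2 - 3) = sqrt(4 - 3) = sqrt(1) = 1)
h(p) = -5 + p (h(p) = 1*(p - 5) = 1*(-5 + p) = -5 + p)
h(0)*13 - 3 = (-5 + 0)*13 - 3 = -5*13 - 3 = -65 - 3 = -68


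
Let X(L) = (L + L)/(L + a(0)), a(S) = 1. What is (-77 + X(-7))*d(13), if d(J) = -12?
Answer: 896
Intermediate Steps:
X(L) = 2*L/(1 + L) (X(L) = (L + L)/(L + 1) = (2*L)/(1 + L) = 2*L/(1 + L))
(-77 + X(-7))*d(13) = (-77 + 2*(-7)/(1 - 7))*(-12) = (-77 + 2*(-7)/(-6))*(-12) = (-77 + 2*(-7)*(-⅙))*(-12) = (-77 + 7/3)*(-12) = -224/3*(-12) = 896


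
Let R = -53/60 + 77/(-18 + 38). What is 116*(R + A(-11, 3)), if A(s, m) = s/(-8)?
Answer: 15109/30 ≈ 503.63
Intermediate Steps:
A(s, m) = -s/8 (A(s, m) = s*(-⅛) = -s/8)
R = 89/30 (R = -53*1/60 + 77/20 = -53/60 + 77*(1/20) = -53/60 + 77/20 = 89/30 ≈ 2.9667)
116*(R + A(-11, 3)) = 116*(89/30 - ⅛*(-11)) = 116*(89/30 + 11/8) = 116*(521/120) = 15109/30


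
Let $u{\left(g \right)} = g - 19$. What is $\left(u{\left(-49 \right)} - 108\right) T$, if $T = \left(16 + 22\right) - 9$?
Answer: $-5104$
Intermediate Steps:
$u{\left(g \right)} = -19 + g$
$T = 29$ ($T = 38 - 9 = 29$)
$\left(u{\left(-49 \right)} - 108\right) T = \left(\left(-19 - 49\right) - 108\right) 29 = \left(-68 - 108\right) 29 = \left(-176\right) 29 = -5104$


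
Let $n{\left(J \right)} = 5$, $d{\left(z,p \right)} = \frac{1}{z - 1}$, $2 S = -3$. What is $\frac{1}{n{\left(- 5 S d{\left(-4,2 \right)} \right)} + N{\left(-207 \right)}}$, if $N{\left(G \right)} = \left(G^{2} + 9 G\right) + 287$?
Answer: $\frac{1}{41278} \approx 2.4226 \cdot 10^{-5}$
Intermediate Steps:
$S = - \frac{3}{2}$ ($S = \frac{1}{2} \left(-3\right) = - \frac{3}{2} \approx -1.5$)
$d{\left(z,p \right)} = \frac{1}{-1 + z}$
$N{\left(G \right)} = 287 + G^{2} + 9 G$
$\frac{1}{n{\left(- 5 S d{\left(-4,2 \right)} \right)} + N{\left(-207 \right)}} = \frac{1}{5 + \left(287 + \left(-207\right)^{2} + 9 \left(-207\right)\right)} = \frac{1}{5 + \left(287 + 42849 - 1863\right)} = \frac{1}{5 + 41273} = \frac{1}{41278}$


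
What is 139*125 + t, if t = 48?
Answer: 17423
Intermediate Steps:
139*125 + t = 139*125 + 48 = 17375 + 48 = 17423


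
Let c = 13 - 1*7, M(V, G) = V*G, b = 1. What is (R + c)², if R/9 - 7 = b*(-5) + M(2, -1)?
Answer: 36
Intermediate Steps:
M(V, G) = G*V
c = 6 (c = 13 - 7 = 6)
R = 0 (R = 63 + 9*(1*(-5) - 1*2) = 63 + 9*(-5 - 2) = 63 + 9*(-7) = 63 - 63 = 0)
(R + c)² = (0 + 6)² = 6² = 36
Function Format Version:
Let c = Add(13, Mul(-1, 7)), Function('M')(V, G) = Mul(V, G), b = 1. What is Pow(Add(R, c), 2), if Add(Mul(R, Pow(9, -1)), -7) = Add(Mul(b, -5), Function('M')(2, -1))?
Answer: 36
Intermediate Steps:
Function('M')(V, G) = Mul(G, V)
c = 6 (c = Add(13, -7) = 6)
R = 0 (R = Add(63, Mul(9, Add(Mul(1, -5), Mul(-1, 2)))) = Add(63, Mul(9, Add(-5, -2))) = Add(63, Mul(9, -7)) = Add(63, -63) = 0)
Pow(Add(R, c), 2) = Pow(Add(0, 6), 2) = Pow(6, 2) = 36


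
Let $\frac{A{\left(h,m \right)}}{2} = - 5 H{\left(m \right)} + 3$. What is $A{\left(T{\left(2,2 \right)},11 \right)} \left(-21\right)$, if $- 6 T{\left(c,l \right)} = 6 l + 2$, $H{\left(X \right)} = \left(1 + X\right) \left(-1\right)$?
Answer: $-2646$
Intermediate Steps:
$H{\left(X \right)} = -1 - X$
$T{\left(c,l \right)} = - \frac{1}{3} - l$ ($T{\left(c,l \right)} = - \frac{6 l + 2}{6} = - \frac{2 + 6 l}{6} = - \frac{1}{3} - l$)
$A{\left(h,m \right)} = 16 + 10 m$ ($A{\left(h,m \right)} = 2 \left(- 5 \left(-1 - m\right) + 3\right) = 2 \left(\left(5 + 5 m\right) + 3\right) = 2 \left(8 + 5 m\right) = 16 + 10 m$)
$A{\left(T{\left(2,2 \right)},11 \right)} \left(-21\right) = \left(16 + 10 \cdot 11\right) \left(-21\right) = \left(16 + 110\right) \left(-21\right) = 126 \left(-21\right) = -2646$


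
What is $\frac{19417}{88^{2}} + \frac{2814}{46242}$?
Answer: $\frac{21896965}{8526144} \approx 2.5682$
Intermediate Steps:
$\frac{19417}{88^{2}} + \frac{2814}{46242} = \frac{19417}{7744} + 2814 \cdot \frac{1}{46242} = 19417 \cdot \frac{1}{7744} + \frac{67}{1101} = \frac{19417}{7744} + \frac{67}{1101} = \frac{21896965}{8526144}$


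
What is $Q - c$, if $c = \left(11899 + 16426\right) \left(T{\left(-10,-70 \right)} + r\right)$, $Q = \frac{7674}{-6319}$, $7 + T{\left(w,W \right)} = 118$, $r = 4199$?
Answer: $- \frac{771428266924}{6319} \approx -1.2208 \cdot 10^{8}$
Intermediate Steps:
$T{\left(w,W \right)} = 111$ ($T{\left(w,W \right)} = -7 + 118 = 111$)
$Q = - \frac{7674}{6319}$ ($Q = 7674 \left(- \frac{1}{6319}\right) = - \frac{7674}{6319} \approx -1.2144$)
$c = 122080750$ ($c = \left(11899 + 16426\right) \left(111 + 4199\right) = 28325 \cdot 4310 = 122080750$)
$Q - c = - \frac{7674}{6319} - 122080750 = - \frac{771428266924}{6319}$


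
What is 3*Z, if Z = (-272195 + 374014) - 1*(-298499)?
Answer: 1200954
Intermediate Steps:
Z = 400318 (Z = 101819 + 298499 = 400318)
3*Z = 3*400318 = 1200954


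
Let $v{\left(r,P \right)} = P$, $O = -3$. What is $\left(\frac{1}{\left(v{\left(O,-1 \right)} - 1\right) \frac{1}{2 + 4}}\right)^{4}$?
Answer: $81$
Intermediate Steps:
$\left(\frac{1}{\left(v{\left(O,-1 \right)} - 1\right) \frac{1}{2 + 4}}\right)^{4} = \left(\frac{1}{\left(-1 - 1\right) \frac{1}{2 + 4}}\right)^{4} = \left(\frac{1}{\left(-2\right) \frac{1}{6}}\right)^{4} = \left(\frac{1}{- \frac{1}{3}}\right)^{4} = \left(-3\right)^{4} = 81$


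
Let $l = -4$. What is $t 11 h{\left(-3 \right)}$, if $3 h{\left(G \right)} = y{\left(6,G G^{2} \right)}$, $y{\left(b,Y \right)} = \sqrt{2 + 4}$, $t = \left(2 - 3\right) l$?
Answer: $\frac{44 \sqrt{6}}{3} \approx 35.926$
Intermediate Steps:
$t = 4$ ($t = \left(2 - 3\right) \left(-4\right) = \left(-1\right) \left(-4\right) = 4$)
$y{\left(b,Y \right)} = \sqrt{6}$
$h{\left(G \right)} = \frac{\sqrt{6}}{3}$
$t 11 h{\left(-3 \right)} = 4 \cdot 11 \frac{\sqrt{6}}{3} = 44 \frac{\sqrt{6}}{3} = \frac{44 \sqrt{6}}{3}$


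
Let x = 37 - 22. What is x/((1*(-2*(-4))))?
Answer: 15/8 ≈ 1.8750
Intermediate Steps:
x = 15
x/((1*(-2*(-4)))) = 15/(1*(-2*(-4))) = 15/(1*8) = 15/8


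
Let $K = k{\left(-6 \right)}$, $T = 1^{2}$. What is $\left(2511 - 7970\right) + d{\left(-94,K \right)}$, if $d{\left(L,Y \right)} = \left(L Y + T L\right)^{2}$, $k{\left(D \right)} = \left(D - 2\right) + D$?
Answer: $1487825$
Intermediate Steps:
$k{\left(D \right)} = -2 + 2 D$ ($k{\left(D \right)} = \left(-2 + D\right) + D = -2 + 2 D$)
$T = 1$
$K = -14$ ($K = -2 + 2 \left(-6\right) = -2 - 12 = -14$)
$d{\left(L,Y \right)} = \left(L + L Y\right)^{2}$ ($d{\left(L,Y \right)} = \left(L Y + 1 L\right)^{2} = \left(L Y + L\right)^{2} = \left(L + L Y\right)^{2}$)
$\left(2511 - 7970\right) + d{\left(-94,K \right)} = \left(2511 - 7970\right) + \left(-94\right)^{2} \left(1 - 14\right)^{2} = -5459 + 8836 \left(-13\right)^{2} = -5459 + 8836 \cdot 169 = -5459 + 1493284 = 1487825$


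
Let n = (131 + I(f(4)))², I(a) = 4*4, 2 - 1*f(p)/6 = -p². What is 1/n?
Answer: 1/21609 ≈ 4.6277e-5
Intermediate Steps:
f(p) = 12 + 6*p² (f(p) = 12 - (-6)*p² = 12 + 6*p²)
I(a) = 16
n = 21609 (n = (131 + 16)² = 147² = 21609)
1/n = 1/21609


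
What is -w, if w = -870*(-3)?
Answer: -2610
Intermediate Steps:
w = 2610
-w = -1*2610 = -2610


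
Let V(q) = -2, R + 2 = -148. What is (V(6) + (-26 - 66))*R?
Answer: 14100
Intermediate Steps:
R = -150 (R = -2 - 148 = -150)
(V(6) + (-26 - 66))*R = (-2 + (-26 - 66))*(-150) = (-2 - 92)*(-150) = -94*(-150) = 14100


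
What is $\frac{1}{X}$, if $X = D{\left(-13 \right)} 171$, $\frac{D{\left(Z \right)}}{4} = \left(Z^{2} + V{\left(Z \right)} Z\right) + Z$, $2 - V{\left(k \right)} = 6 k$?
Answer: $- \frac{1}{604656} \approx -1.6538 \cdot 10^{-6}$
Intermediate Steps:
$V{\left(k \right)} = 2 - 6 k$
$D{\left(Z \right)} = 4 Z + 4 Z^{2} + 4 Z \left(2 - 6 Z\right)$ ($D{\left(Z \right)} = 4 \left(\left(Z^{2} + \left(2 - 6 Z\right) Z\right) + Z\right) = 4 \left(\left(Z^{2} + Z \left(2 - 6 Z\right)\right) + Z\right) = 4 \left(Z + Z^{2} + Z \left(2 - 6 Z\right)\right) = 4 Z + 4 Z^{2} + 4 Z \left(2 - 6 Z\right)$)
$X = -604656$ ($X = 4 \left(-13\right) \left(3 - -65\right) 171 = 4 \left(-13\right) \left(3 + 65\right) 171 = 4 \left(-13\right) 68 \cdot 171 = \left(-3536\right) 171 = -604656$)
$\frac{1}{X} = \frac{1}{-604656} = - \frac{1}{604656}$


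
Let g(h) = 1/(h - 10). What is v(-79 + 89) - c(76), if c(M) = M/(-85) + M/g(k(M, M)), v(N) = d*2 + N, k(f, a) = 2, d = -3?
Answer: 52096/85 ≈ 612.89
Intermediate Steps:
g(h) = 1/(-10 + h)
v(N) = -6 + N (v(N) = -3*2 + N = -6 + N)
c(M) = -681*M/85 (c(M) = M/(-85) + M/(1/(-10 + 2)) = M*(-1/85) + M/(1/(-8)) = -M/85 + M/(-⅛) = -M/85 + M*(-8) = -M/85 - 8*M = -681*M/85)
v(-79 + 89) - c(76) = (-6 + (-79 + 89)) - (-681)*76/85 = (-6 + 10) - 1*(-51756/85) = 4 + 51756/85 = 52096/85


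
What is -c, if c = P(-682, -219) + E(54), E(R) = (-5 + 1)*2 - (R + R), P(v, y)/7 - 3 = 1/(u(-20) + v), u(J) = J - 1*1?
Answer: 66792/703 ≈ 95.010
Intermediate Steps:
u(J) = -1 + J (u(J) = J - 1 = -1 + J)
P(v, y) = 21 + 7/(-21 + v) (P(v, y) = 21 + 7/((-1 - 20) + v) = 21 + 7/(-21 + v))
E(R) = -8 - 2*R (E(R) = -4*2 - 2*R = -8 - 2*R)
c = -66792/703 (c = 7*(-62 + 3*(-682))/(-21 - 682) + (-8 - 2*54) = 7*(-62 - 2046)/(-703) + (-8 - 108) = 7*(-1/703)*(-2108) - 116 = 14756/703 - 116 = -66792/703 ≈ -95.010)
-c = -1*(-66792/703) = 66792/703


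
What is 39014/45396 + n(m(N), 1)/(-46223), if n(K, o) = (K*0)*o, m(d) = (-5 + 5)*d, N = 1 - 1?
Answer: 19507/22698 ≈ 0.85942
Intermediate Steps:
N = 0
m(d) = 0 (m(d) = 0*d = 0)
n(K, o) = 0 (n(K, o) = 0*o = 0)
39014/45396 + n(m(N), 1)/(-46223) = 39014/45396 + 0/(-46223) = 39014*(1/45396) + 0*(-1/46223) = 19507/22698 + 0 = 19507/22698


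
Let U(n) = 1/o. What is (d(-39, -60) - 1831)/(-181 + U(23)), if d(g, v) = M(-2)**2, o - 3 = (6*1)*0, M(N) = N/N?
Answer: 2745/271 ≈ 10.129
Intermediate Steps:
M(N) = 1
o = 3 (o = 3 + (6*1)*0 = 3 + 6*0 = 3 + 0 = 3)
U(n) = 1/3
d(g, v) = 1 (d(g, v) = 1**2 = 1)
(d(-39, -60) - 1831)/(-181 + U(23)) = (1 - 1831)/(-181 + 1/3) = -1830/(-542/3) = -1830*(-3/542) = 2745/271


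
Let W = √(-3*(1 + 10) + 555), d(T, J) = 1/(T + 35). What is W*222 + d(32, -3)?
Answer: 1/67 + 666*√58 ≈ 5072.1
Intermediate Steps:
d(T, J) = 1/(35 + T)
W = 3*√58 (W = √(-3*11 + 555) = √(-33 + 555) = √522 = 3*√58 ≈ 22.847)
W*222 + d(32, -3) = (3*√58)*222 + 1/(35 + 32) = 666*√58 + 1/67 = 1/67 + 666*√58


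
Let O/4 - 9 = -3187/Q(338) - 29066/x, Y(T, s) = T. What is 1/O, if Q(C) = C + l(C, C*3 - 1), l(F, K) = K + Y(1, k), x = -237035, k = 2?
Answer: 80117830/2168108567 ≈ 0.036953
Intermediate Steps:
l(F, K) = 1 + K (l(F, K) = K + 1 = 1 + K)
Q(C) = 4*C (Q(C) = C + (1 + (C*3 - 1)) = C + (1 + (3*C - 1)) = C + (1 + (-1 + 3*C)) = C + 3*C = 4*C)
O = 2168108567/80117830 (O = 36 + 4*(-3187/(4*338) - 29066/(-237035)) = 36 + 4*(-3187/1352 - 29066*(-1/237035)) = 36 + 4*(-3187*1/1352 + 29066/237035) = 36 + 4*(-3187/1352 + 29066/237035) = 36 + 4*(-716133313/320471320) = 36 - 716133313/80117830 = 2168108567/80117830 ≈ 27.061)
1/O = 1/(2168108567/80117830) = 80117830/2168108567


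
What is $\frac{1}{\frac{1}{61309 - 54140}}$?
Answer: $7169$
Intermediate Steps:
$\frac{1}{\frac{1}{61309 - 54140}} = \frac{1}{\frac{1}{7169}} = 7169$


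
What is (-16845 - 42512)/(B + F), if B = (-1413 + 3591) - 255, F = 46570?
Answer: -59357/48493 ≈ -1.2240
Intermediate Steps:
B = 1923 (B = 2178 - 255 = 1923)
(-16845 - 42512)/(B + F) = (-16845 - 42512)/(1923 + 46570) = -59357/48493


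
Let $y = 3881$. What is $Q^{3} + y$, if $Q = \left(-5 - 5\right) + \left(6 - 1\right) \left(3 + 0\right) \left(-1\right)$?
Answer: $-11744$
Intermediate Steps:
$Q = -25$ ($Q = -10 + 5 \cdot 3 \left(-1\right) = -10 + 15 \left(-1\right) = -10 - 15 = -25$)
$Q^{3} + y = \left(-25\right)^{3} + 3881 = -15625 + 3881 = -11744$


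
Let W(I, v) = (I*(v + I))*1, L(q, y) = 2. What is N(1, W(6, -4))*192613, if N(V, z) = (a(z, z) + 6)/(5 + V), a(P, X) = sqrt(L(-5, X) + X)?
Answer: 192613 + 192613*sqrt(14)/6 ≈ 3.1273e+5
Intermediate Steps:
W(I, v) = I*(I + v) (W(I, v) = (I*(I + v))*1 = I*(I + v))
a(P, X) = sqrt(2 + X)
N(V, z) = (6 + sqrt(2 + z))/(5 + V) (N(V, z) = (sqrt(2 + z) + 6)/(5 + V) = (6 + sqrt(2 + z))/(5 + V))
N(1, W(6, -4))*192613 = ((6 + sqrt(2 + 6*(6 - 4)))/(5 + 1))*192613 = ((6 + sqrt(2 + 6*2))/6)*192613 = ((6 + sqrt(2 + 12))/6)*192613 = ((6 + sqrt(14))/6)*192613 = (1 + sqrt(14)/6)*192613 = 192613 + 192613*sqrt(14)/6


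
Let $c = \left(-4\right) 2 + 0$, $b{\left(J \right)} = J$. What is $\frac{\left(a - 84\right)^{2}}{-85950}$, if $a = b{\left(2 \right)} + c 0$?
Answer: $- \frac{3362}{42975} \approx -0.078232$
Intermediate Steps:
$c = -8$ ($c = -8 + 0 = -8$)
$a = 2$ ($a = 2 - 0 = 2 + 0 = 2$)
$\frac{\left(a - 84\right)^{2}}{-85950} = \frac{\left(2 - 84\right)^{2}}{-85950} = \left(-82\right)^{2} \left(- \frac{1}{85950}\right) = 6724 \left(- \frac{1}{85950}\right) = - \frac{3362}{42975}$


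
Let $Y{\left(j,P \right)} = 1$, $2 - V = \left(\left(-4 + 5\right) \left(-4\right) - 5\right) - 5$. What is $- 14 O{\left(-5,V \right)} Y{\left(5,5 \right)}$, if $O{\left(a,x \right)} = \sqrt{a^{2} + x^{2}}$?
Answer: $- 14 \sqrt{281} \approx -234.68$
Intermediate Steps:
$V = 16$ ($V = 2 - \left(\left(\left(-4 + 5\right) \left(-4\right) - 5\right) - 5\right) = 2 - \left(\left(1 \left(-4\right) - 5\right) - 5\right) = 2 - \left(\left(-4 - 5\right) - 5\right) = 2 - \left(-9 - 5\right) = 2 - -14 = 2 + 14 = 16$)
$- 14 O{\left(-5,V \right)} Y{\left(5,5 \right)} = - 14 \sqrt{\left(-5\right)^{2} + 16^{2}} \cdot 1 = - 14 \sqrt{25 + 256} \cdot 1 = - 14 \sqrt{281} \cdot 1 = - 14 \sqrt{281}$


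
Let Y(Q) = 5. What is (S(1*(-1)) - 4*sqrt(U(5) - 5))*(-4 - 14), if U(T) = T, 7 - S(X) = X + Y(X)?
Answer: -54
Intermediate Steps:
S(X) = 2 - X (S(X) = 7 - (X + 5) = 7 - (5 + X) = 7 + (-5 - X) = 2 - X)
(S(1*(-1)) - 4*sqrt(U(5) - 5))*(-4 - 14) = ((2 - (-1)) - 4*sqrt(5 - 5))*(-4 - 14) = ((2 - 1*(-1)) - 4*sqrt(0))*(-18) = ((2 + 1) - 4*0)*(-18) = (3 + 0)*(-18) = 3*(-18) = -54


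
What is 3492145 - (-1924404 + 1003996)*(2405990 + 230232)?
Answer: 2426403310721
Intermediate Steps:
3492145 - (-1924404 + 1003996)*(2405990 + 230232) = 3492145 - (-920408)*2636222 = 3492145 - 1*(-2426399818576) = 3492145 + 2426399818576 = 2426403310721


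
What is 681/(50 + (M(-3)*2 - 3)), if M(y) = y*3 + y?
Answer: 681/23 ≈ 29.609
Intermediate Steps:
M(y) = 4*y (M(y) = 3*y + y = 4*y)
681/(50 + (M(-3)*2 - 3)) = 681/(50 + ((4*(-3))*2 - 3)) = 681/(50 + (-12*2 - 3)) = 681/(50 + (-24 - 3)) = 681/(50 - 27) = 681/23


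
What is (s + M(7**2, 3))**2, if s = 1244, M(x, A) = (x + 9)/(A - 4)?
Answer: 1406596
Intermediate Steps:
M(x, A) = (9 + x)/(-4 + A)
(s + M(7**2, 3))**2 = (1244 + (9 + 7**2)/(-4 + 3))**2 = (1244 + (9 + 49)/(-1))**2 = (1244 - 1*58)**2 = (1244 - 58)**2 = 1186**2 = 1406596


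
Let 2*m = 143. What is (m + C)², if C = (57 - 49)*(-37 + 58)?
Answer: 229441/4 ≈ 57360.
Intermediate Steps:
m = 143/2 (m = (½)*143 = 143/2 ≈ 71.500)
C = 168 (C = 8*21 = 168)
(m + C)² = (143/2 + 168)² = (479/2)² = 229441/4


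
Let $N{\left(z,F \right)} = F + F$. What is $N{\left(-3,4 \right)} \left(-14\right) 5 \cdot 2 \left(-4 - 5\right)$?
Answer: $10080$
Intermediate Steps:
$N{\left(z,F \right)} = 2 F$
$N{\left(-3,4 \right)} \left(-14\right) 5 \cdot 2 \left(-4 - 5\right) = 2 \cdot 4 \left(-14\right) 5 \cdot 2 \left(-4 - 5\right) = 8 \left(- 70 \cdot 2 \left(-9\right)\right) = 8 \left(\left(-70\right) \left(-18\right)\right) = 8 \cdot 1260 = 10080$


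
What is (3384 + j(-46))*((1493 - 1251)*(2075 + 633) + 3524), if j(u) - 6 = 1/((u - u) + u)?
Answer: 51370984770/23 ≈ 2.2335e+9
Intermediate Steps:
j(u) = 6 + 1/u (j(u) = 6 + 1/((u - u) + u) = 6 + 1/(0 + u) = 6 + 1/u)
(3384 + j(-46))*((1493 - 1251)*(2075 + 633) + 3524) = (3384 + (6 + 1/(-46)))*((1493 - 1251)*(2075 + 633) + 3524) = (3384 + (6 - 1/46))*(242*2708 + 3524) = (3384 + 275/46)*(655336 + 3524) = (155939/46)*658860 = 51370984770/23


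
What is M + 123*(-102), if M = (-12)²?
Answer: -12402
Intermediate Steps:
M = 144
M + 123*(-102) = 144 + 123*(-102) = 144 - 12546 = -12402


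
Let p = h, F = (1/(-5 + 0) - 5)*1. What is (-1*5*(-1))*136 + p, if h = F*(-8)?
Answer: 3608/5 ≈ 721.60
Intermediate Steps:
F = -26/5 (F = (1/(-5) - 5)*1 = (-⅕ - 5)*1 = -26/5*1 = -26/5 ≈ -5.2000)
h = 208/5 (h = -26/5*(-8) = 208/5 ≈ 41.600)
p = 208/5 ≈ 41.600
(-1*5*(-1))*136 + p = (-1*5*(-1))*136 + 208/5 = -5*(-1)*136 + 208/5 = 5*136 + 208/5 = 680 + 208/5 = 3608/5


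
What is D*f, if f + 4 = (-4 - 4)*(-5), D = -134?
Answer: -4824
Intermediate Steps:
f = 36 (f = -4 + (-4 - 4)*(-5) = -4 - 8*(-5) = -4 + 40 = 36)
D*f = -134*36 = -4824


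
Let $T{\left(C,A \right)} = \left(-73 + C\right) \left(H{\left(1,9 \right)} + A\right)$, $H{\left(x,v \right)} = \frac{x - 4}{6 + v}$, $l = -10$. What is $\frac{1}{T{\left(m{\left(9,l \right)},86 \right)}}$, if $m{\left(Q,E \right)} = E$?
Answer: $- \frac{5}{35607} \approx -0.00014042$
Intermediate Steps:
$H{\left(x,v \right)} = \frac{-4 + x}{6 + v}$
$T{\left(C,A \right)} = \left(-73 + C\right) \left(- \frac{1}{5} + A\right)$ ($T{\left(C,A \right)} = \left(-73 + C\right) \left(\frac{-4 + 1}{6 + 9} + A\right) = \left(-73 + C\right) \left(\frac{1}{15} \left(-3\right) + A\right) = \left(-73 + C\right) \left(- \frac{1}{5} + A\right)$)
$\frac{1}{T{\left(m{\left(9,l \right)},86 \right)}} = \frac{1}{\frac{73}{5} - 6278 - -2 + 86 \left(-10\right)} = \frac{1}{\frac{73}{5} - 6278 + 2 - 860} = \frac{1}{- \frac{35607}{5}} = - \frac{5}{35607}$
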